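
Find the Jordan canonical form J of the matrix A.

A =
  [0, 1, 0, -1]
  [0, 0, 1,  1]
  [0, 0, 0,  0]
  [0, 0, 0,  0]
J_3(0) ⊕ J_1(0)

The characteristic polynomial is
  det(x·I − A) = x^4

Eigenvalues and multiplicities (the geometric multiplicity of λ is n − rank(A − λI), which equals the number of Jordan blocks for λ):
  λ = 0: algebraic multiplicity = 4, geometric multiplicity = 2

Determining the block sizes for each eigenvalue:
  λ = 0: with am = 4 and gm = 2, the partition is not yet determined (e.g. several partitions of 4 into 2 parts exist). Let N = A − (0)·I. Computing rank(N^1) = 2, rank(N^2) = 1, rank(N^3) = 0; the number of blocks of size ≥ j is rank(N^{j−1}) − rank(N^j), giving [2, 1, 1]. So we have 1 block(s) of size 3, 1 block(s) of size 1 → block sizes [3, 1]

Assembling the blocks gives a Jordan form
J =
  [0, 1, 0, 0]
  [0, 0, 1, 0]
  [0, 0, 0, 0]
  [0, 0, 0, 0]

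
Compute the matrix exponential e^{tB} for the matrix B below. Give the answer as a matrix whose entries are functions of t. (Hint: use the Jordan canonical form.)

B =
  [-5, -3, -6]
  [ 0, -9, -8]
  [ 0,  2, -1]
e^{tB} =
  [exp(-5*t), -3*t*exp(-5*t), -6*t*exp(-5*t)]
  [0, -4*t*exp(-5*t) + exp(-5*t), -8*t*exp(-5*t)]
  [0, 2*t*exp(-5*t), 4*t*exp(-5*t) + exp(-5*t)]

Strategy: write B = P · J · P⁻¹ where J is a Jordan canonical form, so e^{tB} = P · e^{tJ} · P⁻¹, and e^{tJ} can be computed block-by-block.

B has Jordan form
J =
  [-5,  1,  0]
  [ 0, -5,  0]
  [ 0,  0, -5]
(up to reordering of blocks).

Per-block formulas:
  For a 1×1 block at λ = -5: exp(t · [-5]) = [e^(-5t)].
  For a 2×2 Jordan block J_2(-5): exp(t · J_2(-5)) = e^(-5t)·(I + t·N), where N is the 2×2 nilpotent shift.

After assembling e^{tJ} and conjugating by P, we get:

e^{tB} =
  [exp(-5*t), -3*t*exp(-5*t), -6*t*exp(-5*t)]
  [0, -4*t*exp(-5*t) + exp(-5*t), -8*t*exp(-5*t)]
  [0, 2*t*exp(-5*t), 4*t*exp(-5*t) + exp(-5*t)]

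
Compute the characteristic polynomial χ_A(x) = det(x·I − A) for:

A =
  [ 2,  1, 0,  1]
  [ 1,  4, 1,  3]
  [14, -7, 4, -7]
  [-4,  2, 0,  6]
x^4 - 16*x^3 + 96*x^2 - 256*x + 256

Expanding det(x·I − A) (e.g. by cofactor expansion or by noting that A is similar to its Jordan form J, which has the same characteristic polynomial as A) gives
  χ_A(x) = x^4 - 16*x^3 + 96*x^2 - 256*x + 256
which factors as (x - 4)^4. The eigenvalues (with algebraic multiplicities) are λ = 4 with multiplicity 4.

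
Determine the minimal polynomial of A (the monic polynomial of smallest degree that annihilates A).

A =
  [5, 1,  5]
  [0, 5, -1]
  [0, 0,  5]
x^3 - 15*x^2 + 75*x - 125

The characteristic polynomial is χ_A(x) = (x - 5)^3, so the eigenvalues are known. The minimal polynomial is
  m_A(x) = Π_λ (x − λ)^{k_λ}
where k_λ is the size of the *largest* Jordan block for λ (equivalently, the smallest k with (A − λI)^k v = 0 for every generalised eigenvector v of λ).

  λ = 5: largest Jordan block has size 3, contributing (x − 5)^3

So m_A(x) = (x - 5)^3 = x^3 - 15*x^2 + 75*x - 125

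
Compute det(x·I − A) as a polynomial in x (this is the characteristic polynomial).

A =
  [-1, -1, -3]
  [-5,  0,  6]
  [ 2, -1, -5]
x^3 + 6*x^2 + 12*x + 8

Expanding det(x·I − A) (e.g. by cofactor expansion or by noting that A is similar to its Jordan form J, which has the same characteristic polynomial as A) gives
  χ_A(x) = x^3 + 6*x^2 + 12*x + 8
which factors as (x + 2)^3. The eigenvalues (with algebraic multiplicities) are λ = -2 with multiplicity 3.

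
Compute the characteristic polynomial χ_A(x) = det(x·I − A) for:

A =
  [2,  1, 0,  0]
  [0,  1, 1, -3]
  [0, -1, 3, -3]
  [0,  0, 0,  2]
x^4 - 8*x^3 + 24*x^2 - 32*x + 16

Expanding det(x·I − A) (e.g. by cofactor expansion or by noting that A is similar to its Jordan form J, which has the same characteristic polynomial as A) gives
  χ_A(x) = x^4 - 8*x^3 + 24*x^2 - 32*x + 16
which factors as (x - 2)^4. The eigenvalues (with algebraic multiplicities) are λ = 2 with multiplicity 4.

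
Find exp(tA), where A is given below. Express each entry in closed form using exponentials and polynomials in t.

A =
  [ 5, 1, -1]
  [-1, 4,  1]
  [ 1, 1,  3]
e^{tA} =
  [-t^2*exp(4*t)/2 + t*exp(4*t) + exp(4*t), t*exp(4*t), t^2*exp(4*t)/2 - t*exp(4*t)]
  [-t*exp(4*t), exp(4*t), t*exp(4*t)]
  [-t^2*exp(4*t)/2 + t*exp(4*t), t*exp(4*t), t^2*exp(4*t)/2 - t*exp(4*t) + exp(4*t)]

Strategy: write A = P · J · P⁻¹ where J is a Jordan canonical form, so e^{tA} = P · e^{tJ} · P⁻¹, and e^{tJ} can be computed block-by-block.

A has Jordan form
J =
  [4, 1, 0]
  [0, 4, 1]
  [0, 0, 4]
(up to reordering of blocks).

Per-block formulas:
  For a 3×3 Jordan block J_3(4): exp(t · J_3(4)) = e^(4t)·(I + t·N + (t^2/2)·N^2), where N is the 3×3 nilpotent shift.

After assembling e^{tJ} and conjugating by P, we get:

e^{tA} =
  [-t^2*exp(4*t)/2 + t*exp(4*t) + exp(4*t), t*exp(4*t), t^2*exp(4*t)/2 - t*exp(4*t)]
  [-t*exp(4*t), exp(4*t), t*exp(4*t)]
  [-t^2*exp(4*t)/2 + t*exp(4*t), t*exp(4*t), t^2*exp(4*t)/2 - t*exp(4*t) + exp(4*t)]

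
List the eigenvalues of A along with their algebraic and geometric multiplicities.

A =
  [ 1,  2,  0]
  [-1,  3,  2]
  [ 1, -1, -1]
λ = 1: alg = 3, geom = 1

Step 1 — factor the characteristic polynomial to read off the algebraic multiplicities:
  χ_A(x) = (x - 1)^3

Step 2 — compute geometric multiplicities via the rank-nullity identity g(λ) = n − rank(A − λI):
  rank(A − (1)·I) = 2, so dim ker(A − (1)·I) = n − 2 = 1

Summary:
  λ = 1: algebraic multiplicity = 3, geometric multiplicity = 1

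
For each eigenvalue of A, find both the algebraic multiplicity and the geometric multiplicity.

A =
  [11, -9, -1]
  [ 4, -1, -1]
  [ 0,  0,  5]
λ = 5: alg = 3, geom = 1

Step 1 — factor the characteristic polynomial to read off the algebraic multiplicities:
  χ_A(x) = (x - 5)^3

Step 2 — compute geometric multiplicities via the rank-nullity identity g(λ) = n − rank(A − λI):
  rank(A − (5)·I) = 2, so dim ker(A − (5)·I) = n − 2 = 1

Summary:
  λ = 5: algebraic multiplicity = 3, geometric multiplicity = 1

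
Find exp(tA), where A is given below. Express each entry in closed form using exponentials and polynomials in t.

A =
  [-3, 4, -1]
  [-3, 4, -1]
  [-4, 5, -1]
e^{tA} =
  [t^2/2 - 3*t + 1, -t^2/2 + 4*t, -t]
  [t^2/2 - 3*t, -t^2/2 + 4*t + 1, -t]
  [t^2/2 - 4*t, -t^2/2 + 5*t, 1 - t]

Strategy: write A = P · J · P⁻¹ where J is a Jordan canonical form, so e^{tA} = P · e^{tJ} · P⁻¹, and e^{tJ} can be computed block-by-block.

A has Jordan form
J =
  [0, 1, 0]
  [0, 0, 1]
  [0, 0, 0]
(up to reordering of blocks).

Per-block formulas:
  For a 3×3 Jordan block J_3(0): exp(t · J_3(0)) = e^(0t)·(I + t·N + (t^2/2)·N^2), where N is the 3×3 nilpotent shift.

After assembling e^{tJ} and conjugating by P, we get:

e^{tA} =
  [t^2/2 - 3*t + 1, -t^2/2 + 4*t, -t]
  [t^2/2 - 3*t, -t^2/2 + 4*t + 1, -t]
  [t^2/2 - 4*t, -t^2/2 + 5*t, 1 - t]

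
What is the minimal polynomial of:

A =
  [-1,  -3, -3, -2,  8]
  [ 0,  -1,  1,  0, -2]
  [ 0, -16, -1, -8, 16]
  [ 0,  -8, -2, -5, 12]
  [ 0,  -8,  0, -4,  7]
x^4 - 6*x^2 - 8*x - 3

The characteristic polynomial is χ_A(x) = (x - 3)*(x + 1)^4, so the eigenvalues are known. The minimal polynomial is
  m_A(x) = Π_λ (x − λ)^{k_λ}
where k_λ is the size of the *largest* Jordan block for λ (equivalently, the smallest k with (A − λI)^k v = 0 for every generalised eigenvector v of λ).

  λ = -1: largest Jordan block has size 3, contributing (x + 1)^3
  λ = 3: largest Jordan block has size 1, contributing (x − 3)

So m_A(x) = (x - 3)*(x + 1)^3 = x^4 - 6*x^2 - 8*x - 3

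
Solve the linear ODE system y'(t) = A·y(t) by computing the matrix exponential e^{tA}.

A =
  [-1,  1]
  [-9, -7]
e^{tA} =
  [3*t*exp(-4*t) + exp(-4*t), t*exp(-4*t)]
  [-9*t*exp(-4*t), -3*t*exp(-4*t) + exp(-4*t)]

Strategy: write A = P · J · P⁻¹ where J is a Jordan canonical form, so e^{tA} = P · e^{tJ} · P⁻¹, and e^{tJ} can be computed block-by-block.

A has Jordan form
J =
  [-4,  1]
  [ 0, -4]
(up to reordering of blocks).

Per-block formulas:
  For a 2×2 Jordan block J_2(-4): exp(t · J_2(-4)) = e^(-4t)·(I + t·N), where N is the 2×2 nilpotent shift.

After assembling e^{tJ} and conjugating by P, we get:

e^{tA} =
  [3*t*exp(-4*t) + exp(-4*t), t*exp(-4*t)]
  [-9*t*exp(-4*t), -3*t*exp(-4*t) + exp(-4*t)]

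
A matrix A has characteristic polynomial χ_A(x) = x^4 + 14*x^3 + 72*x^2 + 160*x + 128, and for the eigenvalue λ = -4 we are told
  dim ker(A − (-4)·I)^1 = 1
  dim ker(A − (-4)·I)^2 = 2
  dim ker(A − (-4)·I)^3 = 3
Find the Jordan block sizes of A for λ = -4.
Block sizes for λ = -4: [3]

From the dimensions of kernels of powers, the number of Jordan blocks of size at least j is d_j − d_{j−1} where d_j = dim ker(N^j) (with d_0 = 0). Computing the differences gives [1, 1, 1].
The number of blocks of size exactly k is (#blocks of size ≥ k) − (#blocks of size ≥ k + 1), so the partition is: 1 block(s) of size 3.
In nonincreasing order the block sizes are [3].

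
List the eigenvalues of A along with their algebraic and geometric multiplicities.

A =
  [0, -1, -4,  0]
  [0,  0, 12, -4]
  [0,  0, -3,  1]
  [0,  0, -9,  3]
λ = 0: alg = 4, geom = 2

Step 1 — factor the characteristic polynomial to read off the algebraic multiplicities:
  χ_A(x) = x^4

Step 2 — compute geometric multiplicities via the rank-nullity identity g(λ) = n − rank(A − λI):
  rank(A − (0)·I) = 2, so dim ker(A − (0)·I) = n − 2 = 2

Summary:
  λ = 0: algebraic multiplicity = 4, geometric multiplicity = 2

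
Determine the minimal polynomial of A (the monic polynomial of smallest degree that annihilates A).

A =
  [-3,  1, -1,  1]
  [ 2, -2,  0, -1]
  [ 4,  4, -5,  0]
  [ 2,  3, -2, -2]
x^2 + 6*x + 9

The characteristic polynomial is χ_A(x) = (x + 3)^4, so the eigenvalues are known. The minimal polynomial is
  m_A(x) = Π_λ (x − λ)^{k_λ}
where k_λ is the size of the *largest* Jordan block for λ (equivalently, the smallest k with (A − λI)^k v = 0 for every generalised eigenvector v of λ).

  λ = -3: largest Jordan block has size 2, contributing (x + 3)^2

So m_A(x) = (x + 3)^2 = x^2 + 6*x + 9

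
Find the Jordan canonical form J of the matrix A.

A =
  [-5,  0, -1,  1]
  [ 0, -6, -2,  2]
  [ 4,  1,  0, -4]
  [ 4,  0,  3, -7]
J_2(-5) ⊕ J_2(-4)

The characteristic polynomial is
  det(x·I − A) = x^4 + 18*x^3 + 121*x^2 + 360*x + 400 = (x + 4)^2*(x + 5)^2

Eigenvalues and multiplicities (the geometric multiplicity of λ is n − rank(A − λI), which equals the number of Jordan blocks for λ):
  λ = -5: algebraic multiplicity = 2, geometric multiplicity = 1
  λ = -4: algebraic multiplicity = 2, geometric multiplicity = 1

Determining the block sizes for each eigenvalue:
  λ = -5: one block (gm = 1), so the single block has size am = 2 → block sizes [2]
  λ = -4: one block (gm = 1), so the single block has size am = 2 → block sizes [2]

Assembling the blocks gives a Jordan form
J =
  [-5,  1,  0,  0]
  [ 0, -5,  0,  0]
  [ 0,  0, -4,  1]
  [ 0,  0,  0, -4]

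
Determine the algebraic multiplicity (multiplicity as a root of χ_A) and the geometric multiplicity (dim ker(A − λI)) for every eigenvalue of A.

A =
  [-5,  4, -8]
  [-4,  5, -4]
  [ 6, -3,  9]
λ = 3: alg = 3, geom = 2

Step 1 — factor the characteristic polynomial to read off the algebraic multiplicities:
  χ_A(x) = (x - 3)^3

Step 2 — compute geometric multiplicities via the rank-nullity identity g(λ) = n − rank(A − λI):
  rank(A − (3)·I) = 1, so dim ker(A − (3)·I) = n − 1 = 2

Summary:
  λ = 3: algebraic multiplicity = 3, geometric multiplicity = 2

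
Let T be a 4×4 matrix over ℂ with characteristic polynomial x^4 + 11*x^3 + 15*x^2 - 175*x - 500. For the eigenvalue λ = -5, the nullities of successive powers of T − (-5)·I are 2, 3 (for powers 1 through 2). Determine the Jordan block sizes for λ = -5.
Block sizes for λ = -5: [2, 1]

From the dimensions of kernels of powers, the number of Jordan blocks of size at least j is d_j − d_{j−1} where d_j = dim ker(N^j) (with d_0 = 0). Computing the differences gives [2, 1].
The number of blocks of size exactly k is (#blocks of size ≥ k) − (#blocks of size ≥ k + 1), so the partition is: 1 block(s) of size 1, 1 block(s) of size 2.
In nonincreasing order the block sizes are [2, 1].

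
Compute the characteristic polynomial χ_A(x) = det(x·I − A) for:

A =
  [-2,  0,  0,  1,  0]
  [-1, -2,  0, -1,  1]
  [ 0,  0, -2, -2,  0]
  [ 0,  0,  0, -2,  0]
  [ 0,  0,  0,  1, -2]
x^5 + 10*x^4 + 40*x^3 + 80*x^2 + 80*x + 32

Expanding det(x·I − A) (e.g. by cofactor expansion or by noting that A is similar to its Jordan form J, which has the same characteristic polynomial as A) gives
  χ_A(x) = x^5 + 10*x^4 + 40*x^3 + 80*x^2 + 80*x + 32
which factors as (x + 2)^5. The eigenvalues (with algebraic multiplicities) are λ = -2 with multiplicity 5.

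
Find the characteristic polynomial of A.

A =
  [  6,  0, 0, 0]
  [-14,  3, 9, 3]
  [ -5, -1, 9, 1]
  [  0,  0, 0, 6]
x^4 - 24*x^3 + 216*x^2 - 864*x + 1296

Expanding det(x·I − A) (e.g. by cofactor expansion or by noting that A is similar to its Jordan form J, which has the same characteristic polynomial as A) gives
  χ_A(x) = x^4 - 24*x^3 + 216*x^2 - 864*x + 1296
which factors as (x - 6)^4. The eigenvalues (with algebraic multiplicities) are λ = 6 with multiplicity 4.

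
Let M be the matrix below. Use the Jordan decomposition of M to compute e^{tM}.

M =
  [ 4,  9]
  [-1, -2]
e^{tM} =
  [3*t*exp(t) + exp(t), 9*t*exp(t)]
  [-t*exp(t), -3*t*exp(t) + exp(t)]

Strategy: write M = P · J · P⁻¹ where J is a Jordan canonical form, so e^{tM} = P · e^{tJ} · P⁻¹, and e^{tJ} can be computed block-by-block.

M has Jordan form
J =
  [1, 1]
  [0, 1]
(up to reordering of blocks).

Per-block formulas:
  For a 2×2 Jordan block J_2(1): exp(t · J_2(1)) = e^(1t)·(I + t·N), where N is the 2×2 nilpotent shift.

After assembling e^{tJ} and conjugating by P, we get:

e^{tM} =
  [3*t*exp(t) + exp(t), 9*t*exp(t)]
  [-t*exp(t), -3*t*exp(t) + exp(t)]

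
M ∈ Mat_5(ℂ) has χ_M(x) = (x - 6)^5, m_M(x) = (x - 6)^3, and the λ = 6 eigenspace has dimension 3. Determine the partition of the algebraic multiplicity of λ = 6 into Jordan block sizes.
Block sizes for λ = 6: [3, 1, 1]

Step 1 — from the characteristic polynomial, algebraic multiplicity of λ = 6 is 5. From dim ker(M − (6)·I) = 3, there are exactly 3 Jordan blocks for λ = 6.
Step 2 — from the minimal polynomial, the factor (x − 6)^3 tells us the largest block for λ = 6 has size 3.
Step 3 — with total size 5, 3 blocks, and largest block 3, the block sizes (in nonincreasing order) are [3, 1, 1].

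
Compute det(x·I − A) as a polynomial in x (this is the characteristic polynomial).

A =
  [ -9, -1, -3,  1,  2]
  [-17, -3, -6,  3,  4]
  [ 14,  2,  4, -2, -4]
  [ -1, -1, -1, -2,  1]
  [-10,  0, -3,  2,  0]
x^5 + 10*x^4 + 40*x^3 + 80*x^2 + 80*x + 32

Expanding det(x·I − A) (e.g. by cofactor expansion or by noting that A is similar to its Jordan form J, which has the same characteristic polynomial as A) gives
  χ_A(x) = x^5 + 10*x^4 + 40*x^3 + 80*x^2 + 80*x + 32
which factors as (x + 2)^5. The eigenvalues (with algebraic multiplicities) are λ = -2 with multiplicity 5.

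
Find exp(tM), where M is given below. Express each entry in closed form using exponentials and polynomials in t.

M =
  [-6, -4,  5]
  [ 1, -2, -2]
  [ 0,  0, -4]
e^{tM} =
  [-2*t*exp(-4*t) + exp(-4*t), -4*t*exp(-4*t), -t^2*exp(-4*t) + 5*t*exp(-4*t)]
  [t*exp(-4*t), 2*t*exp(-4*t) + exp(-4*t), t^2*exp(-4*t)/2 - 2*t*exp(-4*t)]
  [0, 0, exp(-4*t)]

Strategy: write M = P · J · P⁻¹ where J is a Jordan canonical form, so e^{tM} = P · e^{tJ} · P⁻¹, and e^{tJ} can be computed block-by-block.

M has Jordan form
J =
  [-4,  1,  0]
  [ 0, -4,  1]
  [ 0,  0, -4]
(up to reordering of blocks).

Per-block formulas:
  For a 3×3 Jordan block J_3(-4): exp(t · J_3(-4)) = e^(-4t)·(I + t·N + (t^2/2)·N^2), where N is the 3×3 nilpotent shift.

After assembling e^{tJ} and conjugating by P, we get:

e^{tM} =
  [-2*t*exp(-4*t) + exp(-4*t), -4*t*exp(-4*t), -t^2*exp(-4*t) + 5*t*exp(-4*t)]
  [t*exp(-4*t), 2*t*exp(-4*t) + exp(-4*t), t^2*exp(-4*t)/2 - 2*t*exp(-4*t)]
  [0, 0, exp(-4*t)]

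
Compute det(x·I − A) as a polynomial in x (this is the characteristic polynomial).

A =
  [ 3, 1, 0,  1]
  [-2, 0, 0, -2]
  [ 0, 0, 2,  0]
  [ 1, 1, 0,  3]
x^4 - 8*x^3 + 24*x^2 - 32*x + 16

Expanding det(x·I − A) (e.g. by cofactor expansion or by noting that A is similar to its Jordan form J, which has the same characteristic polynomial as A) gives
  χ_A(x) = x^4 - 8*x^3 + 24*x^2 - 32*x + 16
which factors as (x - 2)^4. The eigenvalues (with algebraic multiplicities) are λ = 2 with multiplicity 4.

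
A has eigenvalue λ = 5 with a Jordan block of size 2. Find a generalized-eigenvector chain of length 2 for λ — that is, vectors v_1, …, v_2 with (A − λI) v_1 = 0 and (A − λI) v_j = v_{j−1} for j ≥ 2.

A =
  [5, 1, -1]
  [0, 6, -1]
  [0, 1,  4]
A Jordan chain for λ = 5 of length 2:
v_1 = (1, 1, 1)ᵀ
v_2 = (0, 1, 0)ᵀ

Let N = A − (5)·I. We want v_2 with N^2 v_2 = 0 but N^1 v_2 ≠ 0; then v_{j-1} := N · v_j for j = 2, …, 2.

Pick v_2 = (0, 1, 0)ᵀ.
Then v_1 = N · v_2 = (1, 1, 1)ᵀ.

Sanity check: (A − (5)·I) v_1 = (0, 0, 0)ᵀ = 0. ✓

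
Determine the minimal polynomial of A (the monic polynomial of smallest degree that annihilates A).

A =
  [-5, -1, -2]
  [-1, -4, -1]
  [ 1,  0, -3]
x^3 + 12*x^2 + 48*x + 64

The characteristic polynomial is χ_A(x) = (x + 4)^3, so the eigenvalues are known. The minimal polynomial is
  m_A(x) = Π_λ (x − λ)^{k_λ}
where k_λ is the size of the *largest* Jordan block for λ (equivalently, the smallest k with (A − λI)^k v = 0 for every generalised eigenvector v of λ).

  λ = -4: largest Jordan block has size 3, contributing (x + 4)^3

So m_A(x) = (x + 4)^3 = x^3 + 12*x^2 + 48*x + 64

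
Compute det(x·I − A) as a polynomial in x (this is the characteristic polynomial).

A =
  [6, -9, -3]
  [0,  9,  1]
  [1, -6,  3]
x^3 - 18*x^2 + 108*x - 216

Expanding det(x·I − A) (e.g. by cofactor expansion or by noting that A is similar to its Jordan form J, which has the same characteristic polynomial as A) gives
  χ_A(x) = x^3 - 18*x^2 + 108*x - 216
which factors as (x - 6)^3. The eigenvalues (with algebraic multiplicities) are λ = 6 with multiplicity 3.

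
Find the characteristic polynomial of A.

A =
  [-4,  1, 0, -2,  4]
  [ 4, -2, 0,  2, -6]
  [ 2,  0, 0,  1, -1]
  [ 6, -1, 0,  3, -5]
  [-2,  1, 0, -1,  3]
x^5

Expanding det(x·I − A) (e.g. by cofactor expansion or by noting that A is similar to its Jordan form J, which has the same characteristic polynomial as A) gives
  χ_A(x) = x^5
which factors as x^5. The eigenvalues (with algebraic multiplicities) are λ = 0 with multiplicity 5.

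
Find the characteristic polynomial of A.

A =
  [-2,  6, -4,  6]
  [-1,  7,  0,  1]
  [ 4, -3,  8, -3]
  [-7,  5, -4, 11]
x^4 - 24*x^3 + 216*x^2 - 864*x + 1296

Expanding det(x·I − A) (e.g. by cofactor expansion or by noting that A is similar to its Jordan form J, which has the same characteristic polynomial as A) gives
  χ_A(x) = x^4 - 24*x^3 + 216*x^2 - 864*x + 1296
which factors as (x - 6)^4. The eigenvalues (with algebraic multiplicities) are λ = 6 with multiplicity 4.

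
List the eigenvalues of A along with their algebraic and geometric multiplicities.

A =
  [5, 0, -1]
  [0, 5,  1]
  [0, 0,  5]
λ = 5: alg = 3, geom = 2

Step 1 — factor the characteristic polynomial to read off the algebraic multiplicities:
  χ_A(x) = (x - 5)^3

Step 2 — compute geometric multiplicities via the rank-nullity identity g(λ) = n − rank(A − λI):
  rank(A − (5)·I) = 1, so dim ker(A − (5)·I) = n − 1 = 2

Summary:
  λ = 5: algebraic multiplicity = 3, geometric multiplicity = 2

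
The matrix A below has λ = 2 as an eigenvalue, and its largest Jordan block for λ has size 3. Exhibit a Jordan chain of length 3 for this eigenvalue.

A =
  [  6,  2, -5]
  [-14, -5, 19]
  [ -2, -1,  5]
A Jordan chain for λ = 2 of length 3:
v_1 = (-2, 4, 0)ᵀ
v_2 = (4, -14, -2)ᵀ
v_3 = (1, 0, 0)ᵀ

Let N = A − (2)·I. We want v_3 with N^3 v_3 = 0 but N^2 v_3 ≠ 0; then v_{j-1} := N · v_j for j = 3, …, 2.

Pick v_3 = (1, 0, 0)ᵀ.
Then v_2 = N · v_3 = (4, -14, -2)ᵀ.
Then v_1 = N · v_2 = (-2, 4, 0)ᵀ.

Sanity check: (A − (2)·I) v_1 = (0, 0, 0)ᵀ = 0. ✓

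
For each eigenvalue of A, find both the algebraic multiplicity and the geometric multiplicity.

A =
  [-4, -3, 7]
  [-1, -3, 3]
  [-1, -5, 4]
λ = -1: alg = 3, geom = 1

Step 1 — factor the characteristic polynomial to read off the algebraic multiplicities:
  χ_A(x) = (x + 1)^3

Step 2 — compute geometric multiplicities via the rank-nullity identity g(λ) = n − rank(A − λI):
  rank(A − (-1)·I) = 2, so dim ker(A − (-1)·I) = n − 2 = 1

Summary:
  λ = -1: algebraic multiplicity = 3, geometric multiplicity = 1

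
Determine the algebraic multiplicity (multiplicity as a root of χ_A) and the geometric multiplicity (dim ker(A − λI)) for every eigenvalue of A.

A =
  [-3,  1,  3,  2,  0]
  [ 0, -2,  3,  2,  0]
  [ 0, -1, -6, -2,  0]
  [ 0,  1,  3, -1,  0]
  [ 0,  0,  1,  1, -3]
λ = -3: alg = 5, geom = 3

Step 1 — factor the characteristic polynomial to read off the algebraic multiplicities:
  χ_A(x) = (x + 3)^5

Step 2 — compute geometric multiplicities via the rank-nullity identity g(λ) = n − rank(A − λI):
  rank(A − (-3)·I) = 2, so dim ker(A − (-3)·I) = n − 2 = 3

Summary:
  λ = -3: algebraic multiplicity = 5, geometric multiplicity = 3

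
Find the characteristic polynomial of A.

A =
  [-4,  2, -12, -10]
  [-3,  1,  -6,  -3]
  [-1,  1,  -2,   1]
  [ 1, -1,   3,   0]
x^4 + 5*x^3 + 6*x^2 - 4*x - 8

Expanding det(x·I − A) (e.g. by cofactor expansion or by noting that A is similar to its Jordan form J, which has the same characteristic polynomial as A) gives
  χ_A(x) = x^4 + 5*x^3 + 6*x^2 - 4*x - 8
which factors as (x - 1)*(x + 2)^3. The eigenvalues (with algebraic multiplicities) are λ = -2 with multiplicity 3, λ = 1 with multiplicity 1.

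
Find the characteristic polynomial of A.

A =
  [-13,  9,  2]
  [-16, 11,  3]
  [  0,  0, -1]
x^3 + 3*x^2 + 3*x + 1

Expanding det(x·I − A) (e.g. by cofactor expansion or by noting that A is similar to its Jordan form J, which has the same characteristic polynomial as A) gives
  χ_A(x) = x^3 + 3*x^2 + 3*x + 1
which factors as (x + 1)^3. The eigenvalues (with algebraic multiplicities) are λ = -1 with multiplicity 3.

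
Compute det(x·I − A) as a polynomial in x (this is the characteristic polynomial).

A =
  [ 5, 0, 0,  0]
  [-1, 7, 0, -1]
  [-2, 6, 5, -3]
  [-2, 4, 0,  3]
x^4 - 20*x^3 + 150*x^2 - 500*x + 625

Expanding det(x·I − A) (e.g. by cofactor expansion or by noting that A is similar to its Jordan form J, which has the same characteristic polynomial as A) gives
  χ_A(x) = x^4 - 20*x^3 + 150*x^2 - 500*x + 625
which factors as (x - 5)^4. The eigenvalues (with algebraic multiplicities) are λ = 5 with multiplicity 4.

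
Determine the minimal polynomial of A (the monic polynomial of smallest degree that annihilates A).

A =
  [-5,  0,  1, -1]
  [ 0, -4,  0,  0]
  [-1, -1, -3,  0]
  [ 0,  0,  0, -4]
x^3 + 12*x^2 + 48*x + 64

The characteristic polynomial is χ_A(x) = (x + 4)^4, so the eigenvalues are known. The minimal polynomial is
  m_A(x) = Π_λ (x − λ)^{k_λ}
where k_λ is the size of the *largest* Jordan block for λ (equivalently, the smallest k with (A − λI)^k v = 0 for every generalised eigenvector v of λ).

  λ = -4: largest Jordan block has size 3, contributing (x + 4)^3

So m_A(x) = (x + 4)^3 = x^3 + 12*x^2 + 48*x + 64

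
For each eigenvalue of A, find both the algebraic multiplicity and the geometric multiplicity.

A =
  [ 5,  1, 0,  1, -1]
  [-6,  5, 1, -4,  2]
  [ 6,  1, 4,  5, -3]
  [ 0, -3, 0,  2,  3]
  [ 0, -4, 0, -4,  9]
λ = 5: alg = 5, geom = 3

Step 1 — factor the characteristic polynomial to read off the algebraic multiplicities:
  χ_A(x) = (x - 5)^5

Step 2 — compute geometric multiplicities via the rank-nullity identity g(λ) = n − rank(A − λI):
  rank(A − (5)·I) = 2, so dim ker(A − (5)·I) = n − 2 = 3

Summary:
  λ = 5: algebraic multiplicity = 5, geometric multiplicity = 3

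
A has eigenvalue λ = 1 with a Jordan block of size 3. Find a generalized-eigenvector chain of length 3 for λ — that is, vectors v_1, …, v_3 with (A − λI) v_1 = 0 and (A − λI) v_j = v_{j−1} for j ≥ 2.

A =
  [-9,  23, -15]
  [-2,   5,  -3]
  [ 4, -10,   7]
A Jordan chain for λ = 1 of length 3:
v_1 = (-6, 0, 4)ᵀ
v_2 = (-10, -2, 4)ᵀ
v_3 = (1, 0, 0)ᵀ

Let N = A − (1)·I. We want v_3 with N^3 v_3 = 0 but N^2 v_3 ≠ 0; then v_{j-1} := N · v_j for j = 3, …, 2.

Pick v_3 = (1, 0, 0)ᵀ.
Then v_2 = N · v_3 = (-10, -2, 4)ᵀ.
Then v_1 = N · v_2 = (-6, 0, 4)ᵀ.

Sanity check: (A − (1)·I) v_1 = (0, 0, 0)ᵀ = 0. ✓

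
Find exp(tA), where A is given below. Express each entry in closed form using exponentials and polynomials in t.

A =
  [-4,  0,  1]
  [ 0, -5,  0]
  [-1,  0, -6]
e^{tA} =
  [t*exp(-5*t) + exp(-5*t), 0, t*exp(-5*t)]
  [0, exp(-5*t), 0]
  [-t*exp(-5*t), 0, -t*exp(-5*t) + exp(-5*t)]

Strategy: write A = P · J · P⁻¹ where J is a Jordan canonical form, so e^{tA} = P · e^{tJ} · P⁻¹, and e^{tJ} can be computed block-by-block.

A has Jordan form
J =
  [-5,  1,  0]
  [ 0, -5,  0]
  [ 0,  0, -5]
(up to reordering of blocks).

Per-block formulas:
  For a 1×1 block at λ = -5: exp(t · [-5]) = [e^(-5t)].
  For a 2×2 Jordan block J_2(-5): exp(t · J_2(-5)) = e^(-5t)·(I + t·N), where N is the 2×2 nilpotent shift.

After assembling e^{tJ} and conjugating by P, we get:

e^{tA} =
  [t*exp(-5*t) + exp(-5*t), 0, t*exp(-5*t)]
  [0, exp(-5*t), 0]
  [-t*exp(-5*t), 0, -t*exp(-5*t) + exp(-5*t)]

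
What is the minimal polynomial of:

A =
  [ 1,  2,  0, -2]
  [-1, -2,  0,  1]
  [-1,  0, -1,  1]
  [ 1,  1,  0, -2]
x^3 + 3*x^2 + 3*x + 1

The characteristic polynomial is χ_A(x) = (x + 1)^4, so the eigenvalues are known. The minimal polynomial is
  m_A(x) = Π_λ (x − λ)^{k_λ}
where k_λ is the size of the *largest* Jordan block for λ (equivalently, the smallest k with (A − λI)^k v = 0 for every generalised eigenvector v of λ).

  λ = -1: largest Jordan block has size 3, contributing (x + 1)^3

So m_A(x) = (x + 1)^3 = x^3 + 3*x^2 + 3*x + 1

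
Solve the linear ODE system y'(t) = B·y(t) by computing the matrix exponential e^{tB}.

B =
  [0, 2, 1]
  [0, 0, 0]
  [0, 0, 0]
e^{tB} =
  [1, 2*t, t]
  [0, 1, 0]
  [0, 0, 1]

Strategy: write B = P · J · P⁻¹ where J is a Jordan canonical form, so e^{tB} = P · e^{tJ} · P⁻¹, and e^{tJ} can be computed block-by-block.

B has Jordan form
J =
  [0, 1, 0]
  [0, 0, 0]
  [0, 0, 0]
(up to reordering of blocks).

Per-block formulas:
  For a 2×2 Jordan block J_2(0): exp(t · J_2(0)) = e^(0t)·(I + t·N), where N is the 2×2 nilpotent shift.
  For a 1×1 block at λ = 0: exp(t · [0]) = [e^(0t)].

After assembling e^{tJ} and conjugating by P, we get:

e^{tB} =
  [1, 2*t, t]
  [0, 1, 0]
  [0, 0, 1]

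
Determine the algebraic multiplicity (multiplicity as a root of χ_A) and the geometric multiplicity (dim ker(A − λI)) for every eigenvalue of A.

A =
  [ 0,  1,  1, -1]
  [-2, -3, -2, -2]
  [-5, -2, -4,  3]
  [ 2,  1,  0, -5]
λ = -3: alg = 4, geom = 2

Step 1 — factor the characteristic polynomial to read off the algebraic multiplicities:
  χ_A(x) = (x + 3)^4

Step 2 — compute geometric multiplicities via the rank-nullity identity g(λ) = n − rank(A − λI):
  rank(A − (-3)·I) = 2, so dim ker(A − (-3)·I) = n − 2 = 2

Summary:
  λ = -3: algebraic multiplicity = 4, geometric multiplicity = 2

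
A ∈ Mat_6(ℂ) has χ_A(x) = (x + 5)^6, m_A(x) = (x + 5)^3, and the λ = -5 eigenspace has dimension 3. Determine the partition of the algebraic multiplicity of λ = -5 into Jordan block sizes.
Block sizes for λ = -5: [3, 2, 1]

Step 1 — from the characteristic polynomial, algebraic multiplicity of λ = -5 is 6. From dim ker(A − (-5)·I) = 3, there are exactly 3 Jordan blocks for λ = -5.
Step 2 — from the minimal polynomial, the factor (x + 5)^3 tells us the largest block for λ = -5 has size 3.
Step 3 — with total size 6, 3 blocks, and largest block 3, the block sizes (in nonincreasing order) are [3, 2, 1].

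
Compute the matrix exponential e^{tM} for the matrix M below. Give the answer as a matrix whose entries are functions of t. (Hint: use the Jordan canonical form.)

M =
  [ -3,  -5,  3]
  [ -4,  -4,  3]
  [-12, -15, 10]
e^{tM} =
  [-4*t*exp(t) + exp(t), -5*t*exp(t), 3*t*exp(t)]
  [-4*t*exp(t), -5*t*exp(t) + exp(t), 3*t*exp(t)]
  [-12*t*exp(t), -15*t*exp(t), 9*t*exp(t) + exp(t)]

Strategy: write M = P · J · P⁻¹ where J is a Jordan canonical form, so e^{tM} = P · e^{tJ} · P⁻¹, and e^{tJ} can be computed block-by-block.

M has Jordan form
J =
  [1, 1, 0]
  [0, 1, 0]
  [0, 0, 1]
(up to reordering of blocks).

Per-block formulas:
  For a 2×2 Jordan block J_2(1): exp(t · J_2(1)) = e^(1t)·(I + t·N), where N is the 2×2 nilpotent shift.
  For a 1×1 block at λ = 1: exp(t · [1]) = [e^(1t)].

After assembling e^{tJ} and conjugating by P, we get:

e^{tM} =
  [-4*t*exp(t) + exp(t), -5*t*exp(t), 3*t*exp(t)]
  [-4*t*exp(t), -5*t*exp(t) + exp(t), 3*t*exp(t)]
  [-12*t*exp(t), -15*t*exp(t), 9*t*exp(t) + exp(t)]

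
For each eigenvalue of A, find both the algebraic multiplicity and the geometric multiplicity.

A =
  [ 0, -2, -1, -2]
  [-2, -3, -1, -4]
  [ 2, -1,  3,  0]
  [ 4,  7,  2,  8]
λ = 2: alg = 4, geom = 2

Step 1 — factor the characteristic polynomial to read off the algebraic multiplicities:
  χ_A(x) = (x - 2)^4

Step 2 — compute geometric multiplicities via the rank-nullity identity g(λ) = n − rank(A − λI):
  rank(A − (2)·I) = 2, so dim ker(A − (2)·I) = n − 2 = 2

Summary:
  λ = 2: algebraic multiplicity = 4, geometric multiplicity = 2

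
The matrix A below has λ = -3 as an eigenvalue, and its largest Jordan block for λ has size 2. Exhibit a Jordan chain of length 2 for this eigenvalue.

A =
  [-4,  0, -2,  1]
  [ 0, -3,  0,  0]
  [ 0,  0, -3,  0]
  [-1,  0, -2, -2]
A Jordan chain for λ = -3 of length 2:
v_1 = (-1, 0, 0, -1)ᵀ
v_2 = (1, 0, 0, 0)ᵀ

Let N = A − (-3)·I. We want v_2 with N^2 v_2 = 0 but N^1 v_2 ≠ 0; then v_{j-1} := N · v_j for j = 2, …, 2.

Pick v_2 = (1, 0, 0, 0)ᵀ.
Then v_1 = N · v_2 = (-1, 0, 0, -1)ᵀ.

Sanity check: (A − (-3)·I) v_1 = (0, 0, 0, 0)ᵀ = 0. ✓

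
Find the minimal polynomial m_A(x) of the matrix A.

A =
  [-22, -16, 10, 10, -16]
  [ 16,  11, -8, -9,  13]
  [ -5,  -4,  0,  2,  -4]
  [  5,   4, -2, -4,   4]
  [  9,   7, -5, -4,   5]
x^3 + 6*x^2 + 12*x + 8

The characteristic polynomial is χ_A(x) = (x + 2)^5, so the eigenvalues are known. The minimal polynomial is
  m_A(x) = Π_λ (x − λ)^{k_λ}
where k_λ is the size of the *largest* Jordan block for λ (equivalently, the smallest k with (A − λI)^k v = 0 for every generalised eigenvector v of λ).

  λ = -2: largest Jordan block has size 3, contributing (x + 2)^3

So m_A(x) = (x + 2)^3 = x^3 + 6*x^2 + 12*x + 8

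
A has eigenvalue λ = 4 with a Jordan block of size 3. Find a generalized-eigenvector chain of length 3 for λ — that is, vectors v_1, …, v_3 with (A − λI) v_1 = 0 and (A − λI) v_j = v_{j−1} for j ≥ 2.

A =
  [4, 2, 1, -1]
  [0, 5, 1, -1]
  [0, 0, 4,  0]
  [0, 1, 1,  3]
A Jordan chain for λ = 4 of length 3:
v_1 = (1, 0, 0, 0)ᵀ
v_2 = (2, 1, 0, 1)ᵀ
v_3 = (0, 1, 0, 0)ᵀ

Let N = A − (4)·I. We want v_3 with N^3 v_3 = 0 but N^2 v_3 ≠ 0; then v_{j-1} := N · v_j for j = 3, …, 2.

Pick v_3 = (0, 1, 0, 0)ᵀ.
Then v_2 = N · v_3 = (2, 1, 0, 1)ᵀ.
Then v_1 = N · v_2 = (1, 0, 0, 0)ᵀ.

Sanity check: (A − (4)·I) v_1 = (0, 0, 0, 0)ᵀ = 0. ✓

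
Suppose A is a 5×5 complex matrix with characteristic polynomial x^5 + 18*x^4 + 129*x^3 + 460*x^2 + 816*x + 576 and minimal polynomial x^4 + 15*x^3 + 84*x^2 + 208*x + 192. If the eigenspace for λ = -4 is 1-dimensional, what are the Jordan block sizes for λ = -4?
Block sizes for λ = -4: [3]

Step 1 — from the characteristic polynomial, algebraic multiplicity of λ = -4 is 3. From dim ker(A − (-4)·I) = 1, there are exactly 1 Jordan blocks for λ = -4.
Step 2 — from the minimal polynomial, the factor (x + 4)^3 tells us the largest block for λ = -4 has size 3.
Step 3 — with total size 3, 1 blocks, and largest block 3, the block sizes (in nonincreasing order) are [3].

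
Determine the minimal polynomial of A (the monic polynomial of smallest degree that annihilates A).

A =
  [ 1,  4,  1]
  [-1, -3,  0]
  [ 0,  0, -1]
x^3 + 3*x^2 + 3*x + 1

The characteristic polynomial is χ_A(x) = (x + 1)^3, so the eigenvalues are known. The minimal polynomial is
  m_A(x) = Π_λ (x − λ)^{k_λ}
where k_λ is the size of the *largest* Jordan block for λ (equivalently, the smallest k with (A − λI)^k v = 0 for every generalised eigenvector v of λ).

  λ = -1: largest Jordan block has size 3, contributing (x + 1)^3

So m_A(x) = (x + 1)^3 = x^3 + 3*x^2 + 3*x + 1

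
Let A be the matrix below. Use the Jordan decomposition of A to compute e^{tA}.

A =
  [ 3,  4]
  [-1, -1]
e^{tA} =
  [2*t*exp(t) + exp(t), 4*t*exp(t)]
  [-t*exp(t), -2*t*exp(t) + exp(t)]

Strategy: write A = P · J · P⁻¹ where J is a Jordan canonical form, so e^{tA} = P · e^{tJ} · P⁻¹, and e^{tJ} can be computed block-by-block.

A has Jordan form
J =
  [1, 1]
  [0, 1]
(up to reordering of blocks).

Per-block formulas:
  For a 2×2 Jordan block J_2(1): exp(t · J_2(1)) = e^(1t)·(I + t·N), where N is the 2×2 nilpotent shift.

After assembling e^{tJ} and conjugating by P, we get:

e^{tA} =
  [2*t*exp(t) + exp(t), 4*t*exp(t)]
  [-t*exp(t), -2*t*exp(t) + exp(t)]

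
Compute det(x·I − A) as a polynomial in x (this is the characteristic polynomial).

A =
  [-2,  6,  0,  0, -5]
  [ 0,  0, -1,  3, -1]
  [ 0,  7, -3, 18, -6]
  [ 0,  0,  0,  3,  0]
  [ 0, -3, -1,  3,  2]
x^5 - 15*x^3 - 10*x^2 + 60*x + 72

Expanding det(x·I − A) (e.g. by cofactor expansion or by noting that A is similar to its Jordan form J, which has the same characteristic polynomial as A) gives
  χ_A(x) = x^5 - 15*x^3 - 10*x^2 + 60*x + 72
which factors as (x - 3)^2*(x + 2)^3. The eigenvalues (with algebraic multiplicities) are λ = -2 with multiplicity 3, λ = 3 with multiplicity 2.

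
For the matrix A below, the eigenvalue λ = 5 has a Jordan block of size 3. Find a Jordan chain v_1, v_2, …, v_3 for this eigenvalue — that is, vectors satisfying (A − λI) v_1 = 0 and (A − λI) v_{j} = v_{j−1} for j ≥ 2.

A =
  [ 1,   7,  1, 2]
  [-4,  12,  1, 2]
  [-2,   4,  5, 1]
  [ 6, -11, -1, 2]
A Jordan chain for λ = 5 of length 3:
v_1 = (-2, -2, -2, 4)ᵀ
v_2 = (-4, -4, -2, 6)ᵀ
v_3 = (1, 0, 0, 0)ᵀ

Let N = A − (5)·I. We want v_3 with N^3 v_3 = 0 but N^2 v_3 ≠ 0; then v_{j-1} := N · v_j for j = 3, …, 2.

Pick v_3 = (1, 0, 0, 0)ᵀ.
Then v_2 = N · v_3 = (-4, -4, -2, 6)ᵀ.
Then v_1 = N · v_2 = (-2, -2, -2, 4)ᵀ.

Sanity check: (A − (5)·I) v_1 = (0, 0, 0, 0)ᵀ = 0. ✓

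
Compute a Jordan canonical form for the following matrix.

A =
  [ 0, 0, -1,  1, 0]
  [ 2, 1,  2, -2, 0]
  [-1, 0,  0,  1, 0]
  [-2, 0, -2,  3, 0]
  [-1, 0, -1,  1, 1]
J_2(1) ⊕ J_1(1) ⊕ J_1(1) ⊕ J_1(1)

The characteristic polynomial is
  det(x·I − A) = x^5 - 5*x^4 + 10*x^3 - 10*x^2 + 5*x - 1 = (x - 1)^5

Eigenvalues and multiplicities (the geometric multiplicity of λ is n − rank(A − λI), which equals the number of Jordan blocks for λ):
  λ = 1: algebraic multiplicity = 5, geometric multiplicity = 4

Determining the block sizes for each eigenvalue:
  λ = 1: 4 blocks summing to 5 forces exactly one block of size 2 and the rest size 1 → block sizes [2, 1, 1, 1]

Assembling the blocks gives a Jordan form
J =
  [1, 1, 0, 0, 0]
  [0, 1, 0, 0, 0]
  [0, 0, 1, 0, 0]
  [0, 0, 0, 1, 0]
  [0, 0, 0, 0, 1]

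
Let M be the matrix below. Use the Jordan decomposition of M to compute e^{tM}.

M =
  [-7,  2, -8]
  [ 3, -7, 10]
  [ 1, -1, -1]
e^{tM} =
  [t^2*exp(-5*t) - 2*t*exp(-5*t) + exp(-5*t), 2*t*exp(-5*t), 2*t^2*exp(-5*t) - 8*t*exp(-5*t)]
  [-t^2*exp(-5*t) + 3*t*exp(-5*t), -2*t*exp(-5*t) + exp(-5*t), -2*t^2*exp(-5*t) + 10*t*exp(-5*t)]
  [-t^2*exp(-5*t)/2 + t*exp(-5*t), -t*exp(-5*t), -t^2*exp(-5*t) + 4*t*exp(-5*t) + exp(-5*t)]

Strategy: write M = P · J · P⁻¹ where J is a Jordan canonical form, so e^{tM} = P · e^{tJ} · P⁻¹, and e^{tJ} can be computed block-by-block.

M has Jordan form
J =
  [-5,  1,  0]
  [ 0, -5,  1]
  [ 0,  0, -5]
(up to reordering of blocks).

Per-block formulas:
  For a 3×3 Jordan block J_3(-5): exp(t · J_3(-5)) = e^(-5t)·(I + t·N + (t^2/2)·N^2), where N is the 3×3 nilpotent shift.

After assembling e^{tJ} and conjugating by P, we get:

e^{tM} =
  [t^2*exp(-5*t) - 2*t*exp(-5*t) + exp(-5*t), 2*t*exp(-5*t), 2*t^2*exp(-5*t) - 8*t*exp(-5*t)]
  [-t^2*exp(-5*t) + 3*t*exp(-5*t), -2*t*exp(-5*t) + exp(-5*t), -2*t^2*exp(-5*t) + 10*t*exp(-5*t)]
  [-t^2*exp(-5*t)/2 + t*exp(-5*t), -t*exp(-5*t), -t^2*exp(-5*t) + 4*t*exp(-5*t) + exp(-5*t)]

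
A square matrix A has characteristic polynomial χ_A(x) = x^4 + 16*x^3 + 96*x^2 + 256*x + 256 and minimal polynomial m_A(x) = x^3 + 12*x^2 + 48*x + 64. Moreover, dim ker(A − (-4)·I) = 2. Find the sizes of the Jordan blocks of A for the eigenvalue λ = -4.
Block sizes for λ = -4: [3, 1]

Step 1 — from the characteristic polynomial, algebraic multiplicity of λ = -4 is 4. From dim ker(A − (-4)·I) = 2, there are exactly 2 Jordan blocks for λ = -4.
Step 2 — from the minimal polynomial, the factor (x + 4)^3 tells us the largest block for λ = -4 has size 3.
Step 3 — with total size 4, 2 blocks, and largest block 3, the block sizes (in nonincreasing order) are [3, 1].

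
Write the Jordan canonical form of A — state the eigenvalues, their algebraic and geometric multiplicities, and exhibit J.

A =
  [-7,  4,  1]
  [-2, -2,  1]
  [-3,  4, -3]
J_3(-4)

The characteristic polynomial is
  det(x·I − A) = x^3 + 12*x^2 + 48*x + 64 = (x + 4)^3

Eigenvalues and multiplicities (the geometric multiplicity of λ is n − rank(A − λI), which equals the number of Jordan blocks for λ):
  λ = -4: algebraic multiplicity = 3, geometric multiplicity = 1

Determining the block sizes for each eigenvalue:
  λ = -4: one block (gm = 1), so the single block has size am = 3 → block sizes [3]

Assembling the blocks gives a Jordan form
J =
  [-4,  1,  0]
  [ 0, -4,  1]
  [ 0,  0, -4]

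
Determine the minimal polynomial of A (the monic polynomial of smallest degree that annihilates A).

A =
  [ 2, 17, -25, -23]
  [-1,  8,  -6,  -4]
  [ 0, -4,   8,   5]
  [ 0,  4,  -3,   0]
x^4 - 18*x^3 + 120*x^2 - 350*x + 375

The characteristic polynomial is χ_A(x) = (x - 5)^3*(x - 3), so the eigenvalues are known. The minimal polynomial is
  m_A(x) = Π_λ (x − λ)^{k_λ}
where k_λ is the size of the *largest* Jordan block for λ (equivalently, the smallest k with (A − λI)^k v = 0 for every generalised eigenvector v of λ).

  λ = 3: largest Jordan block has size 1, contributing (x − 3)
  λ = 5: largest Jordan block has size 3, contributing (x − 5)^3

So m_A(x) = (x - 5)^3*(x - 3) = x^4 - 18*x^3 + 120*x^2 - 350*x + 375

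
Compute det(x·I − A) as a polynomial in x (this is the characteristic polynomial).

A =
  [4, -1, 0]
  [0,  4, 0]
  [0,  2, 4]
x^3 - 12*x^2 + 48*x - 64

Expanding det(x·I − A) (e.g. by cofactor expansion or by noting that A is similar to its Jordan form J, which has the same characteristic polynomial as A) gives
  χ_A(x) = x^3 - 12*x^2 + 48*x - 64
which factors as (x - 4)^3. The eigenvalues (with algebraic multiplicities) are λ = 4 with multiplicity 3.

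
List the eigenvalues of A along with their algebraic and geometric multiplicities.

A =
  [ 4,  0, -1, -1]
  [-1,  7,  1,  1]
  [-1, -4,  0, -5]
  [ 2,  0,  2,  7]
λ = 3: alg = 1, geom = 1; λ = 5: alg = 3, geom = 2

Step 1 — factor the characteristic polynomial to read off the algebraic multiplicities:
  χ_A(x) = (x - 5)^3*(x - 3)

Step 2 — compute geometric multiplicities via the rank-nullity identity g(λ) = n − rank(A − λI):
  rank(A − (3)·I) = 3, so dim ker(A − (3)·I) = n − 3 = 1
  rank(A − (5)·I) = 2, so dim ker(A − (5)·I) = n − 2 = 2

Summary:
  λ = 3: algebraic multiplicity = 1, geometric multiplicity = 1
  λ = 5: algebraic multiplicity = 3, geometric multiplicity = 2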